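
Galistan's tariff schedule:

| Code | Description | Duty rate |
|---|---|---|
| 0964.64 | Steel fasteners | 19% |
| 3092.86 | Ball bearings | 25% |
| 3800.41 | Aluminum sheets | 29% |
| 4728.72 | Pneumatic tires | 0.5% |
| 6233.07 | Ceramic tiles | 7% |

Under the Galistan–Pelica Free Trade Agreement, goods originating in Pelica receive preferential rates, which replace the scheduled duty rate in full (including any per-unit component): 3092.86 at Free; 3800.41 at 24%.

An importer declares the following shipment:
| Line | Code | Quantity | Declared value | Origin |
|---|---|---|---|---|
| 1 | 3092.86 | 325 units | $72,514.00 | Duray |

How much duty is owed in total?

Line 1 (3092.86, Duray, 325 units, $72,514.00):
Base rate for 3092.86 is 25%.
3092.86 has an FTA preferential rate, but origin Duray is not Pelica; base rate stands.
Duty = $72,514.00 × 25% = $18,128.50.

$18,128.50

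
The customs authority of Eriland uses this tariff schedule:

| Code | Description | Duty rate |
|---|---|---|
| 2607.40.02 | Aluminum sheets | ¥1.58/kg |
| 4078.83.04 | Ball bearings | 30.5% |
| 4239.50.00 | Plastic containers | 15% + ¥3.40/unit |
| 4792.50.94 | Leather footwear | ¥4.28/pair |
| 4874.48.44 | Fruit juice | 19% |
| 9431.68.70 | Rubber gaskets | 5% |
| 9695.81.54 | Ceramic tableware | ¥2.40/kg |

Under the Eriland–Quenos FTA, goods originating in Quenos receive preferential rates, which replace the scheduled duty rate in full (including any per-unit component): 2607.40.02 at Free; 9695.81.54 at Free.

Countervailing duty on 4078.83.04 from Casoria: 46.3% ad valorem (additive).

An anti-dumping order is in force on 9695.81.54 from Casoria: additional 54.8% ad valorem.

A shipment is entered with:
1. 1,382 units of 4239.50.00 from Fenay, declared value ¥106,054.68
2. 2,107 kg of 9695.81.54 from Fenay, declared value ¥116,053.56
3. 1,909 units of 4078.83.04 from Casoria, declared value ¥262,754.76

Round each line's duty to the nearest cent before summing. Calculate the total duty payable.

¥227,459.46

Line 1 (4239.50.00, Fenay, 1,382 units, ¥106,054.68):
Base rate for 4239.50.00 is 15% + ¥3.40/unit.
Duty = ¥106,054.68 × 15% + 1,382 × ¥3.40 = ¥20,607.00.
Line 2 (9695.81.54, Fenay, 2,107 kg, ¥116,053.56):
Base rate for 9695.81.54 is ¥2.40/kg.
9695.81.54 has an FTA preferential rate, but origin Fenay is not Quenos; base rate stands.
The additional-duty order on 9695.81.54 targets Casoria, not Fenay; it does not apply.
Duty = 2,107 × ¥2.40 = ¥5,056.80.
Line 3 (4078.83.04, Casoria, 1,909 units, ¥262,754.76):
Base rate for 4078.83.04 is 30.5%.
Additional duty on 4078.83.04 from Casoria: +46.3%. Applied ad valorem rate: 30.5% + 46.3% = 76.8%.
Duty = ¥262,754.76 × 76.8% = ¥201,795.66.
Total = ¥20,607.00 + ¥5,056.80 + ¥201,795.66 = ¥227,459.46.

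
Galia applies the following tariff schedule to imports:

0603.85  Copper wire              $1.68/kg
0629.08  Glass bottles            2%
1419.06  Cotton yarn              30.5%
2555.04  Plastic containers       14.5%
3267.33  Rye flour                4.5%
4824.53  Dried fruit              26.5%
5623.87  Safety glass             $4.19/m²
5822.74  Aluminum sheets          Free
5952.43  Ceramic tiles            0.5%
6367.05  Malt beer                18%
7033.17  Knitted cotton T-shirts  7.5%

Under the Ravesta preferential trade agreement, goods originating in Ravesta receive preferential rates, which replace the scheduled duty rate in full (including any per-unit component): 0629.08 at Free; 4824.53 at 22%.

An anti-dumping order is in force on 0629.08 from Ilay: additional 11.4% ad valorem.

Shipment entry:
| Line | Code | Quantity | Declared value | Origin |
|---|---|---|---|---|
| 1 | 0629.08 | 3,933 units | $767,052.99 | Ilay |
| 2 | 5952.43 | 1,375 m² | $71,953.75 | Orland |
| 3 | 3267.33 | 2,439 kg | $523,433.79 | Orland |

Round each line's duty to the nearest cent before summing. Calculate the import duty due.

$126,699.39

Line 1 (0629.08, Ilay, 3,933 units, $767,052.99):
Base rate for 0629.08 is 2%.
0629.08 has an FTA preferential rate, but origin Ilay is not Ravesta; base rate stands.
Additional duty on 0629.08 from Ilay: +11.4%. Applied ad valorem rate: 2% + 11.4% = 13.4%.
Duty = $767,052.99 × 13.4% = $102,785.10.
Line 2 (5952.43, Orland, 1,375 m², $71,953.75):
Base rate for 5952.43 is 0.5%.
Duty = $71,953.75 × 0.5% = $359.77.
Line 3 (3267.33, Orland, 2,439 kg, $523,433.79):
Base rate for 3267.33 is 4.5%.
Duty = $523,433.79 × 4.5% = $23,554.52.
Total = $102,785.10 + $359.77 + $23,554.52 = $126,699.39.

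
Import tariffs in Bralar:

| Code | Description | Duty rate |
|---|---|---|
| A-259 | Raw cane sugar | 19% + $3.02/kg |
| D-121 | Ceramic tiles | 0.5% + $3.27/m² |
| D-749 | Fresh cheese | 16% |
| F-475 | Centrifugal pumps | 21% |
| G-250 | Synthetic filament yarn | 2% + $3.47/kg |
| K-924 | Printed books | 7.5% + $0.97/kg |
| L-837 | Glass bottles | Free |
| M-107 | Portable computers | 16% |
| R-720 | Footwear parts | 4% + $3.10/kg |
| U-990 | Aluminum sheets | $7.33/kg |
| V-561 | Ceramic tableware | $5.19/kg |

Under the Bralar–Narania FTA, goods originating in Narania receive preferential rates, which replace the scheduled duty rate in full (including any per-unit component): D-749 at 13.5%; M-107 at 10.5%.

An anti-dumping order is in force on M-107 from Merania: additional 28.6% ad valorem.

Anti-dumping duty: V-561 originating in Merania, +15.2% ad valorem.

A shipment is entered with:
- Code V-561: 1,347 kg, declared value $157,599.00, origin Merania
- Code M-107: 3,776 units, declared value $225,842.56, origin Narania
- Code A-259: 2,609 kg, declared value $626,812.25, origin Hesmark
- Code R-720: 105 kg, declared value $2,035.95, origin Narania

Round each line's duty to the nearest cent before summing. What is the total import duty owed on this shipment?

$182,039.90

Line 1 (V-561, Merania, 1,347 kg, $157,599.00):
Base rate for V-561 is $5.19/kg.
Additional duty on V-561 from Merania: +15.2% ad valorem. Applied ad valorem rate = 15.2%.
Duty = $157,599.00 × 15.2% + 1,347 × $5.19 = $30,945.98.
Line 2 (M-107, Narania, 3,776 units, $225,842.56):
Base rate for M-107 is 16%.
Origin Narania qualifies under the Bralar–Narania agreement and M-107 is covered: preferential rate 10.5% applies instead.
The additional-duty order on M-107 targets Merania, not Narania; it does not apply.
Duty = $225,842.56 × 10.5% = $23,713.47.
Line 3 (A-259, Hesmark, 2,609 kg, $626,812.25):
Base rate for A-259 is 19% + $3.02/kg.
Duty = $626,812.25 × 19% + 2,609 × $3.02 = $126,973.51.
Line 4 (R-720, Narania, 105 kg, $2,035.95):
Base rate for R-720 is 4% + $3.10/kg.
Origin Narania is the FTA partner but R-720 is not on the preference list; base rate stands.
Duty = $2,035.95 × 4% + 105 × $3.10 = $406.94.
Total = $30,945.98 + $23,713.47 + $126,973.51 + $406.94 = $182,039.90.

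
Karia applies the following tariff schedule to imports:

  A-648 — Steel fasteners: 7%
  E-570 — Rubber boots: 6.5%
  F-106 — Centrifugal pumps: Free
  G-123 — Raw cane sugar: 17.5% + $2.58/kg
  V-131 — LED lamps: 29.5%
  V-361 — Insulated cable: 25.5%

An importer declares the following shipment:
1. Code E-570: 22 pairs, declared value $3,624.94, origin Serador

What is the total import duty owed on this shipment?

$235.62

Line 1 (E-570, Serador, 22 pairs, $3,624.94):
Base rate for E-570 is 6.5%.
Duty = $3,624.94 × 6.5% = $235.62.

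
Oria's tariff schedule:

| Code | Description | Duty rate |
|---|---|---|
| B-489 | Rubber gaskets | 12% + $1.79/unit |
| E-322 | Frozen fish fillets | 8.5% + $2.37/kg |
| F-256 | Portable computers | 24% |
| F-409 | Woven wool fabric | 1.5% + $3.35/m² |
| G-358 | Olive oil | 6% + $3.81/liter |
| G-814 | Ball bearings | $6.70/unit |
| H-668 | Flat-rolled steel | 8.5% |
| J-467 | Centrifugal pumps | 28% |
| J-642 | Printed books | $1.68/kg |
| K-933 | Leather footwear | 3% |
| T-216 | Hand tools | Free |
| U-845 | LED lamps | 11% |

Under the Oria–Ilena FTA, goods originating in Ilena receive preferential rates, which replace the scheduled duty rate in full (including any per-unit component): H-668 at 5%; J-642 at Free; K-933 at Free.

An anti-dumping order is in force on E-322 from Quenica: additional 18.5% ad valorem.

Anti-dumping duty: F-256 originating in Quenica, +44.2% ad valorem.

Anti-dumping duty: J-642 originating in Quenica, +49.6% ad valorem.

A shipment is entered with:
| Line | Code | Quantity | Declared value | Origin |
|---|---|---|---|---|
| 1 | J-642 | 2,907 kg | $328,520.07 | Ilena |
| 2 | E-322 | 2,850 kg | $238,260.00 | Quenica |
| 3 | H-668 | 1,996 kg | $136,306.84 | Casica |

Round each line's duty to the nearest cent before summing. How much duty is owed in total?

$82,670.78

Line 1 (J-642, Ilena, 2,907 kg, $328,520.07):
Base rate for J-642 is $1.68/kg.
Origin Ilena qualifies under the Oria–Ilena agreement and J-642 is covered: preferential rate Free applies instead.
The additional-duty order on J-642 targets Quenica, not Ilena; it does not apply.
Duty = $328,520.07 × 0% = $0.00.
Line 2 (E-322, Quenica, 2,850 kg, $238,260.00):
Base rate for E-322 is 8.5% + $2.37/kg.
Additional duty on E-322 from Quenica: +18.5%. Applied ad valorem rate: 8.5% + 18.5% = 27%.
Duty = $238,260.00 × 27% + 2,850 × $2.37 = $71,084.70.
Line 3 (H-668, Casica, 1,996 kg, $136,306.84):
Base rate for H-668 is 8.5%.
H-668 has an FTA preferential rate, but origin Casica is not Ilena; base rate stands.
Duty = $136,306.84 × 8.5% = $11,586.08.
Total = $0.00 + $71,084.70 + $11,586.08 = $82,670.78.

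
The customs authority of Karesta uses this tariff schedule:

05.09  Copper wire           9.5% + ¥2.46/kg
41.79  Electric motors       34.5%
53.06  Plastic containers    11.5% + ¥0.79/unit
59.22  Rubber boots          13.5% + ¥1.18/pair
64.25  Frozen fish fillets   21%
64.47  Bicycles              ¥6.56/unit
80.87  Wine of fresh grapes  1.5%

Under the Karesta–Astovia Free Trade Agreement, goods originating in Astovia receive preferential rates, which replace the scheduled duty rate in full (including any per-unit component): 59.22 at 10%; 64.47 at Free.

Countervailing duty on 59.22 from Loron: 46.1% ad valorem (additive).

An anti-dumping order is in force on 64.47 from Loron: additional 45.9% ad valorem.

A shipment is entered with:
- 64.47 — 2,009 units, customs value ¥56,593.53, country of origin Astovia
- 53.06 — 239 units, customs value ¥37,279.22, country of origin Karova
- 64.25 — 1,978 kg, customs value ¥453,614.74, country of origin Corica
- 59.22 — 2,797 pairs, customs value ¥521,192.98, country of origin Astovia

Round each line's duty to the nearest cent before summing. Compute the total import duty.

¥151,854.32

Line 1 (64.47, Astovia, 2,009 units, ¥56,593.53):
Base rate for 64.47 is ¥6.56/unit.
Origin Astovia qualifies under the Karesta–Astovia agreement and 64.47 is covered: preferential rate Free applies instead.
The additional-duty order on 64.47 targets Loron, not Astovia; it does not apply.
Duty = ¥56,593.53 × 0% = ¥0.00.
Line 2 (53.06, Karova, 239 units, ¥37,279.22):
Base rate for 53.06 is 11.5% + ¥0.79/unit.
Duty = ¥37,279.22 × 11.5% + 239 × ¥0.79 = ¥4,475.92.
Line 3 (64.25, Corica, 1,978 kg, ¥453,614.74):
Base rate for 64.25 is 21%.
Duty = ¥453,614.74 × 21% = ¥95,259.10.
Line 4 (59.22, Astovia, 2,797 pairs, ¥521,192.98):
Base rate for 59.22 is 13.5% + ¥1.18/pair.
Origin Astovia qualifies under the Karesta–Astovia agreement and 59.22 is covered: preferential rate 10% applies instead.
The additional-duty order on 59.22 targets Loron, not Astovia; it does not apply.
Duty = ¥521,192.98 × 10% = ¥52,119.30.
Total = ¥0.00 + ¥4,475.92 + ¥95,259.10 + ¥52,119.30 = ¥151,854.32.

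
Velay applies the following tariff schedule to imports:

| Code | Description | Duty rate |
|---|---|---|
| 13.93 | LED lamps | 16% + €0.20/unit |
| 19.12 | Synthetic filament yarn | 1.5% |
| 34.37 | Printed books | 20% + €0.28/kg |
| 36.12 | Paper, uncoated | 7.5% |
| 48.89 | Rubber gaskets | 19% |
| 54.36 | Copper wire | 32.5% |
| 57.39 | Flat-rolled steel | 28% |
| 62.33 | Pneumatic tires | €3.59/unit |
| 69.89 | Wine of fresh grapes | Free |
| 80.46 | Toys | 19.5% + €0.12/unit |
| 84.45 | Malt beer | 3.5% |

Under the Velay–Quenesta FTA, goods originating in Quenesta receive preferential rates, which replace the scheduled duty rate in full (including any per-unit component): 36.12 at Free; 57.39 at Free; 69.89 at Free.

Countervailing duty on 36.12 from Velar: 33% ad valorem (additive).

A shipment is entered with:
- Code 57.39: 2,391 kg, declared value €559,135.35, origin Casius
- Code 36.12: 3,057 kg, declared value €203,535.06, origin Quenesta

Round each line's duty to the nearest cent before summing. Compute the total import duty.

Line 1 (57.39, Casius, 2,391 kg, €559,135.35):
Base rate for 57.39 is 28%.
57.39 has an FTA preferential rate, but origin Casius is not Quenesta; base rate stands.
Duty = €559,135.35 × 28% = €156,557.90.
Line 2 (36.12, Quenesta, 3,057 kg, €203,535.06):
Base rate for 36.12 is 7.5%.
Origin Quenesta qualifies under the Velay–Quenesta agreement and 36.12 is covered: preferential rate Free applies instead.
The additional-duty order on 36.12 targets Velar, not Quenesta; it does not apply.
Duty = €203,535.06 × 0% = €0.00.
Total = €156,557.90 + €0.00 = €156,557.90.

€156,557.90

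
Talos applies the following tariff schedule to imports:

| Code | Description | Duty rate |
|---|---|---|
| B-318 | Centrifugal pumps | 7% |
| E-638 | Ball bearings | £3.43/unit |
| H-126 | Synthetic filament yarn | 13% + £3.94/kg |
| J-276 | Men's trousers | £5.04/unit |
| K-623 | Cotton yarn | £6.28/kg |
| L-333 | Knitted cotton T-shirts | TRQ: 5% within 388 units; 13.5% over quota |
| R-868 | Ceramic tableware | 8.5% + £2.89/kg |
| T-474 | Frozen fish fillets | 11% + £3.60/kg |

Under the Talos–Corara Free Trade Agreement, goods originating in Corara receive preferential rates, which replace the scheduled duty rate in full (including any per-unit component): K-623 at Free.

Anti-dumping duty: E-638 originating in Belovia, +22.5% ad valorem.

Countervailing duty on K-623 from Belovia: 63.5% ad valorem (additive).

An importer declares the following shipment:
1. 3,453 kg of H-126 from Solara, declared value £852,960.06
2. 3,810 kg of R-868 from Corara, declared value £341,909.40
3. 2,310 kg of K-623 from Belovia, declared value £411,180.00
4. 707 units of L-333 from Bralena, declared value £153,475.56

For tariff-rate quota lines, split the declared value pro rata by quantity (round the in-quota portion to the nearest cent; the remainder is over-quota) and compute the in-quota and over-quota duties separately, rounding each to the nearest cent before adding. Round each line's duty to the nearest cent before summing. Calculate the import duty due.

Line 1 (H-126, Solara, 3,453 kg, £852,960.06):
Base rate for H-126 is 13% + £3.94/kg.
Duty = £852,960.06 × 13% + 3,453 × £3.94 = £124,489.63.
Line 2 (R-868, Corara, 3,810 kg, £341,909.40):
Base rate for R-868 is 8.5% + £2.89/kg.
Origin Corara is the FTA partner but R-868 is not on the preference list; base rate stands.
Duty = £341,909.40 × 8.5% + 3,810 × £2.89 = £40,073.20.
Line 3 (K-623, Belovia, 2,310 kg, £411,180.00):
Base rate for K-623 is £6.28/kg.
K-623 has an FTA preferential rate, but origin Belovia is not Corara; base rate stands.
Additional duty on K-623 from Belovia: +63.5% ad valorem. Applied ad valorem rate = 63.5%.
Duty = £411,180.00 × 63.5% + 2,310 × £6.28 = £275,606.10.
Line 4 (L-333, Bralena, 707 units, £153,475.56):
Code L-333 is under a tariff-rate quota (threshold 388 units). In-quota: 388 units at 5%; over-quota: 319 units at 13.5%.
Pro-rata value split: in-quota = £153,475.56 × 388/707 = £84,227.04; over-quota = £153,475.56 − £84,227.04 = £69,248.52.
In-quota duty = £84,227.04 × 5% = £4,211.35. Over-quota duty = £69,248.52 × 13.5% = £9,348.55.
Line duty = £4,211.35 + £9,348.55 = £13,559.90.
Total = £124,489.63 + £40,073.20 + £275,606.10 + £13,559.90 = £453,728.83.

£453,728.83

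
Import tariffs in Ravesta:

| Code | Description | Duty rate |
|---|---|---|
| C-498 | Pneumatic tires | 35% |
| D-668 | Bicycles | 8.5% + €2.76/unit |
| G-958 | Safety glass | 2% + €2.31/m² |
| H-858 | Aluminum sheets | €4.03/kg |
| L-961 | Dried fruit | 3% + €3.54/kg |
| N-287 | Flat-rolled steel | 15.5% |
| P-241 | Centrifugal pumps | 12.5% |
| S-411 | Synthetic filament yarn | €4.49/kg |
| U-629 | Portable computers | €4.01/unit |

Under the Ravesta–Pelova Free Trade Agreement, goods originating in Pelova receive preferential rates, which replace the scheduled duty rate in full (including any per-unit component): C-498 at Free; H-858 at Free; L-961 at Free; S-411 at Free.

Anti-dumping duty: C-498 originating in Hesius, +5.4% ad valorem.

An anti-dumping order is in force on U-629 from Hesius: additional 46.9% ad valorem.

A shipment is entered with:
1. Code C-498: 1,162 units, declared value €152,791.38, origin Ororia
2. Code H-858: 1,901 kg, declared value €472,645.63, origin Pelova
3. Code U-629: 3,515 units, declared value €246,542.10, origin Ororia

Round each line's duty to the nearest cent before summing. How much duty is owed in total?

Line 1 (C-498, Ororia, 1,162 units, €152,791.38):
Base rate for C-498 is 35%.
C-498 has an FTA preferential rate, but origin Ororia is not Pelova; base rate stands.
The additional-duty order on C-498 targets Hesius, not Ororia; it does not apply.
Duty = €152,791.38 × 35% = €53,476.98.
Line 2 (H-858, Pelova, 1,901 kg, €472,645.63):
Base rate for H-858 is €4.03/kg.
Origin Pelova qualifies under the Ravesta–Pelova agreement and H-858 is covered: preferential rate Free applies instead.
Duty = €472,645.63 × 0% = €0.00.
Line 3 (U-629, Ororia, 3,515 units, €246,542.10):
Base rate for U-629 is €4.01/unit.
The additional-duty order on U-629 targets Hesius, not Ororia; it does not apply.
Duty = 3,515 × €4.01 = €14,095.15.
Total = €53,476.98 + €0.00 + €14,095.15 = €67,572.13.

€67,572.13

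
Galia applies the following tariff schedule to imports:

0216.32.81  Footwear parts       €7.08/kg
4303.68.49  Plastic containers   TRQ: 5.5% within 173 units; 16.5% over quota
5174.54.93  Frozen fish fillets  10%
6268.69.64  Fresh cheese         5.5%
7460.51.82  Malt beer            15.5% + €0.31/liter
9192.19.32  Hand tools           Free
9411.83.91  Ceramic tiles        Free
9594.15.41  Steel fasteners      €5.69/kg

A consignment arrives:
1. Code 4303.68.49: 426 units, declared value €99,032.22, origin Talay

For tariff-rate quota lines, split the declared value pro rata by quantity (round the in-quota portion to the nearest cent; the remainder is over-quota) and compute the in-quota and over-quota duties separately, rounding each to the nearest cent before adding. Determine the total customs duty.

€11,916.41

Line 1 (4303.68.49, Talay, 426 units, €99,032.22):
Code 4303.68.49 is under a tariff-rate quota (threshold 173 units). In-quota: 173 units at 5.5%; over-quota: 253 units at 16.5%.
Pro-rata value split: in-quota = €99,032.22 × 173/426 = €40,217.31; over-quota = €99,032.22 − €40,217.31 = €58,814.91.
In-quota duty = €40,217.31 × 5.5% = €2,211.95. Over-quota duty = €58,814.91 × 16.5% = €9,704.46.
Line duty = €2,211.95 + €9,704.46 = €11,916.41.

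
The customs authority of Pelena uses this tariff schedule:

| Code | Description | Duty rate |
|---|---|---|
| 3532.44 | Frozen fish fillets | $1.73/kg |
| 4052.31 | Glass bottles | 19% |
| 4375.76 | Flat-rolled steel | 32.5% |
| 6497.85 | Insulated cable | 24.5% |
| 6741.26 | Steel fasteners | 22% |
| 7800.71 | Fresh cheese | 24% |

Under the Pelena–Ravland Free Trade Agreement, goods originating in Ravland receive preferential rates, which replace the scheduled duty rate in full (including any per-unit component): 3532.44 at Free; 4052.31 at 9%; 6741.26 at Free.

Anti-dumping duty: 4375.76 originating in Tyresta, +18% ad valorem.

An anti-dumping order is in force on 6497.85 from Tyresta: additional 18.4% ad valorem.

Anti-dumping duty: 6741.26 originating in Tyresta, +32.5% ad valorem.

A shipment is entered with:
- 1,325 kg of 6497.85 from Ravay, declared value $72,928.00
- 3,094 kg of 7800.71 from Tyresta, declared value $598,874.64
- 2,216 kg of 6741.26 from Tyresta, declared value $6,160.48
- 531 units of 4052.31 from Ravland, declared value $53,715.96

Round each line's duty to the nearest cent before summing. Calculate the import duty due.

$169,789.17

Line 1 (6497.85, Ravay, 1,325 kg, $72,928.00):
Base rate for 6497.85 is 24.5%.
The additional-duty order on 6497.85 targets Tyresta, not Ravay; it does not apply.
Duty = $72,928.00 × 24.5% = $17,867.36.
Line 2 (7800.71, Tyresta, 3,094 kg, $598,874.64):
Base rate for 7800.71 is 24%.
Duty = $598,874.64 × 24% = $143,729.91.
Line 3 (6741.26, Tyresta, 2,216 kg, $6,160.48):
Base rate for 6741.26 is 22%.
6741.26 has an FTA preferential rate, but origin Tyresta is not Ravland; base rate stands.
Additional duty on 6741.26 from Tyresta: +32.5%. Applied ad valorem rate: 22% + 32.5% = 54.5%.
Duty = $6,160.48 × 54.5% = $3,357.46.
Line 4 (4052.31, Ravland, 531 units, $53,715.96):
Base rate for 4052.31 is 19%.
Origin Ravland qualifies under the Pelena–Ravland agreement and 4052.31 is covered: preferential rate 9% applies instead.
Duty = $53,715.96 × 9% = $4,834.44.
Total = $17,867.36 + $143,729.91 + $3,357.46 + $4,834.44 = $169,789.17.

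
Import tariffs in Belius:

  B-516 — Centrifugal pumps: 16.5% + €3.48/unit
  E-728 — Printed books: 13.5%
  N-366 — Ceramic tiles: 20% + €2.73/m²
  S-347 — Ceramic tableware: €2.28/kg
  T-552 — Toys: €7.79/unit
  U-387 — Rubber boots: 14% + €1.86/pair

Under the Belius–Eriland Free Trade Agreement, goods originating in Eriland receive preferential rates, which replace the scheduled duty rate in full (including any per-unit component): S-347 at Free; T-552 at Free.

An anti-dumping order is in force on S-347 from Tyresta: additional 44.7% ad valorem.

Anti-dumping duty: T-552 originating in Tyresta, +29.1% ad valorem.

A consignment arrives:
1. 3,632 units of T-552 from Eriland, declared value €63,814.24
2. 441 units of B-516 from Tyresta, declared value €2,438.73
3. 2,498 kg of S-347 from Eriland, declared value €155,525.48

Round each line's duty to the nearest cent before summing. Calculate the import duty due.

€1,937.07

Line 1 (T-552, Eriland, 3,632 units, €63,814.24):
Base rate for T-552 is €7.79/unit.
Origin Eriland qualifies under the Belius–Eriland agreement and T-552 is covered: preferential rate Free applies instead.
The additional-duty order on T-552 targets Tyresta, not Eriland; it does not apply.
Duty = €63,814.24 × 0% = €0.00.
Line 2 (B-516, Tyresta, 441 units, €2,438.73):
Base rate for B-516 is 16.5% + €3.48/unit.
Duty = €2,438.73 × 16.5% + 441 × €3.48 = €1,937.07.
Line 3 (S-347, Eriland, 2,498 kg, €155,525.48):
Base rate for S-347 is €2.28/kg.
Origin Eriland qualifies under the Belius–Eriland agreement and S-347 is covered: preferential rate Free applies instead.
The additional-duty order on S-347 targets Tyresta, not Eriland; it does not apply.
Duty = €155,525.48 × 0% = €0.00.
Total = €0.00 + €1,937.07 + €0.00 = €1,937.07.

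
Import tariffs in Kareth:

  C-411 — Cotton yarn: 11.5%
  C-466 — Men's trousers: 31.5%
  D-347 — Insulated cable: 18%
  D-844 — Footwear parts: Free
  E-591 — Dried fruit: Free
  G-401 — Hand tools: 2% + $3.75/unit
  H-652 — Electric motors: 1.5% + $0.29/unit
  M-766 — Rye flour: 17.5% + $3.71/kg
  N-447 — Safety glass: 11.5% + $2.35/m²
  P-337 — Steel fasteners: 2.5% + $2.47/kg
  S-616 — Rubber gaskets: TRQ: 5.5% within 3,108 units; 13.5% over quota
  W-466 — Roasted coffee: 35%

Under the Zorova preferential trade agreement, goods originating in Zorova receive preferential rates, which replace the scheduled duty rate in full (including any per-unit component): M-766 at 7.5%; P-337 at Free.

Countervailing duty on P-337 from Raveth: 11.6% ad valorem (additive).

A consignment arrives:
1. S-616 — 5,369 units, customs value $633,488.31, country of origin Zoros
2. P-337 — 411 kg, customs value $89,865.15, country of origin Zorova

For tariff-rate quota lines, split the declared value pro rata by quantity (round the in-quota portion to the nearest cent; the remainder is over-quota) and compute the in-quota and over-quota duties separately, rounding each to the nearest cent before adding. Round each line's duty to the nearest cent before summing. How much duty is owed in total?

$56,183.89

Line 1 (S-616, Zoros, 5,369 units, $633,488.31):
Code S-616 is under a tariff-rate quota (threshold 3,108 units). In-quota: 3,108 units at 5.5%; over-quota: 2,261 units at 13.5%.
Pro-rata value split: in-quota = $633,488.31 × 3,108/5,369 = $366,712.92; over-quota = $633,488.31 − $366,712.92 = $266,775.39.
In-quota duty = $366,712.92 × 5.5% = $20,169.21. Over-quota duty = $266,775.39 × 13.5% = $36,014.68.
Line duty = $20,169.21 + $36,014.68 = $56,183.89.
Line 2 (P-337, Zorova, 411 kg, $89,865.15):
Base rate for P-337 is 2.5% + $2.47/kg.
Origin Zorova qualifies under the Kareth–Zorova agreement and P-337 is covered: preferential rate Free applies instead.
The additional-duty order on P-337 targets Raveth, not Zorova; it does not apply.
Duty = $89,865.15 × 0% = $0.00.
Total = $56,183.89 + $0.00 = $56,183.89.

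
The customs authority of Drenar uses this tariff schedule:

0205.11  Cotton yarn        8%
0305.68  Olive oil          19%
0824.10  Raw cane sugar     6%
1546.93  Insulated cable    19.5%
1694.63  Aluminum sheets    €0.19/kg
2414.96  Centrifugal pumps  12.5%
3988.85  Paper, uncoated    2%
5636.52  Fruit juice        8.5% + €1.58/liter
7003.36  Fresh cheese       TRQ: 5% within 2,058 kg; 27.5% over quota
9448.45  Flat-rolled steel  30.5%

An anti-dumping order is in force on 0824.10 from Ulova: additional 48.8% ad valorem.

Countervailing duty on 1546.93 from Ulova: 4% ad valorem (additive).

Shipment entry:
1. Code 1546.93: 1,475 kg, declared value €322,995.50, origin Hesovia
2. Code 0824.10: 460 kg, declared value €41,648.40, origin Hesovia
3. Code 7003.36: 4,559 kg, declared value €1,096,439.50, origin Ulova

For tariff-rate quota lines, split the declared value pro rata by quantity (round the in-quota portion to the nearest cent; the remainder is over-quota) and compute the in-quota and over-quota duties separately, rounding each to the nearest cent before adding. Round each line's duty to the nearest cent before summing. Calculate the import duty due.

€255,640.36

Line 1 (1546.93, Hesovia, 1,475 kg, €322,995.50):
Base rate for 1546.93 is 19.5%.
The additional-duty order on 1546.93 targets Ulova, not Hesovia; it does not apply.
Duty = €322,995.50 × 19.5% = €62,984.12.
Line 2 (0824.10, Hesovia, 460 kg, €41,648.40):
Base rate for 0824.10 is 6%.
The additional-duty order on 0824.10 targets Ulova, not Hesovia; it does not apply.
Duty = €41,648.40 × 6% = €2,498.90.
Line 3 (7003.36, Ulova, 4,559 kg, €1,096,439.50):
Code 7003.36 is under a tariff-rate quota (threshold 2,058 kg). In-quota: 2,058 kg at 5%; over-quota: 2,501 kg at 27.5%.
Pro-rata value split: in-quota = €1,096,439.50 × 2,058/4,559 = €494,949.00; over-quota = €1,096,439.50 − €494,949.00 = €601,490.50.
In-quota duty = €494,949.00 × 5% = €24,747.45. Over-quota duty = €601,490.50 × 27.5% = €165,409.89.
Line duty = €24,747.45 + €165,409.89 = €190,157.34.
Total = €62,984.12 + €2,498.90 + €190,157.34 = €255,640.36.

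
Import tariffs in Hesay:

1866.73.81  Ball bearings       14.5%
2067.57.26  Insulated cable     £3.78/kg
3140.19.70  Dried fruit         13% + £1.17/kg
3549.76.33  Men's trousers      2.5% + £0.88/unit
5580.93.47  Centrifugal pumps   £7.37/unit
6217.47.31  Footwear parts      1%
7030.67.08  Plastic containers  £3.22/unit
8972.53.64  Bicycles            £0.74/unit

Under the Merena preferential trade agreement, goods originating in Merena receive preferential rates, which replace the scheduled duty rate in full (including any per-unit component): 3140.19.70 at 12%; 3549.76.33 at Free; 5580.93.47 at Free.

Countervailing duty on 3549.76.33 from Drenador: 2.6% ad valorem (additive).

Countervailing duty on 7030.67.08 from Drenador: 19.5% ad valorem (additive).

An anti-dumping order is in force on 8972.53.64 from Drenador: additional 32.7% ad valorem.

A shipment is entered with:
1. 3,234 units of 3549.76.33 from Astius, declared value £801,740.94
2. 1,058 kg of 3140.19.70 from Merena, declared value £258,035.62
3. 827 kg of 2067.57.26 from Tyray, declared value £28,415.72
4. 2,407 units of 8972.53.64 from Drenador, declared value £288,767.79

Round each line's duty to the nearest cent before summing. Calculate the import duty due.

Line 1 (3549.76.33, Astius, 3,234 units, £801,740.94):
Base rate for 3549.76.33 is 2.5% + £0.88/unit.
3549.76.33 has an FTA preferential rate, but origin Astius is not Merena; base rate stands.
The additional-duty order on 3549.76.33 targets Drenador, not Astius; it does not apply.
Duty = £801,740.94 × 2.5% + 3,234 × £0.88 = £22,889.44.
Line 2 (3140.19.70, Merena, 1,058 kg, £258,035.62):
Base rate for 3140.19.70 is 13% + £1.17/kg.
Origin Merena qualifies under the Hesay–Merena agreement and 3140.19.70 is covered: preferential rate 12% applies instead.
Duty = £258,035.62 × 12% = £30,964.27.
Line 3 (2067.57.26, Tyray, 827 kg, £28,415.72):
Base rate for 2067.57.26 is £3.78/kg.
Duty = 827 × £3.78 = £3,126.06.
Line 4 (8972.53.64, Drenador, 2,407 units, £288,767.79):
Base rate for 8972.53.64 is £0.74/unit.
Additional duty on 8972.53.64 from Drenador: +32.7% ad valorem. Applied ad valorem rate = 32.7%.
Duty = £288,767.79 × 32.7% + 2,407 × £0.74 = £96,208.25.
Total = £22,889.44 + £30,964.27 + £3,126.06 + £96,208.25 = £153,188.02.

£153,188.02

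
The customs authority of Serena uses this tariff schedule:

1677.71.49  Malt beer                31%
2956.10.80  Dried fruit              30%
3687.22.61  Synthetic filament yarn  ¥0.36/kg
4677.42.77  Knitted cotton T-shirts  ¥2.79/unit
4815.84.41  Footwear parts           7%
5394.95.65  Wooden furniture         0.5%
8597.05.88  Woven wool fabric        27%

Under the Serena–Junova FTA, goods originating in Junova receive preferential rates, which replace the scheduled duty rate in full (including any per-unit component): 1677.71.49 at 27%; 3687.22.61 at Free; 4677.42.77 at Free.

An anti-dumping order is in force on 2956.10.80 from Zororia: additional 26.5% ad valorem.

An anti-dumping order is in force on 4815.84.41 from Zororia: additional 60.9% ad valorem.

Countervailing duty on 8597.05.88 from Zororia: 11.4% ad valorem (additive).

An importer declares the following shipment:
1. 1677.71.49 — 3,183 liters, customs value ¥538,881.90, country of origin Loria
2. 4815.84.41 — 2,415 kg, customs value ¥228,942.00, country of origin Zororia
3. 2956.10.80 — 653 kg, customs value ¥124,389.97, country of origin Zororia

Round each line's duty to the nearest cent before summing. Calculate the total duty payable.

Line 1 (1677.71.49, Loria, 3,183 liters, ¥538,881.90):
Base rate for 1677.71.49 is 31%.
1677.71.49 has an FTA preferential rate, but origin Loria is not Junova; base rate stands.
Duty = ¥538,881.90 × 31% = ¥167,053.39.
Line 2 (4815.84.41, Zororia, 2,415 kg, ¥228,942.00):
Base rate for 4815.84.41 is 7%.
Additional duty on 4815.84.41 from Zororia: +60.9%. Applied ad valorem rate: 7% + 60.9% = 67.9%.
Duty = ¥228,942.00 × 67.9% = ¥155,451.62.
Line 3 (2956.10.80, Zororia, 653 kg, ¥124,389.97):
Base rate for 2956.10.80 is 30%.
Additional duty on 2956.10.80 from Zororia: +26.5%. Applied ad valorem rate: 30% + 26.5% = 56.5%.
Duty = ¥124,389.97 × 56.5% = ¥70,280.33.
Total = ¥167,053.39 + ¥155,451.62 + ¥70,280.33 = ¥392,785.34.

¥392,785.34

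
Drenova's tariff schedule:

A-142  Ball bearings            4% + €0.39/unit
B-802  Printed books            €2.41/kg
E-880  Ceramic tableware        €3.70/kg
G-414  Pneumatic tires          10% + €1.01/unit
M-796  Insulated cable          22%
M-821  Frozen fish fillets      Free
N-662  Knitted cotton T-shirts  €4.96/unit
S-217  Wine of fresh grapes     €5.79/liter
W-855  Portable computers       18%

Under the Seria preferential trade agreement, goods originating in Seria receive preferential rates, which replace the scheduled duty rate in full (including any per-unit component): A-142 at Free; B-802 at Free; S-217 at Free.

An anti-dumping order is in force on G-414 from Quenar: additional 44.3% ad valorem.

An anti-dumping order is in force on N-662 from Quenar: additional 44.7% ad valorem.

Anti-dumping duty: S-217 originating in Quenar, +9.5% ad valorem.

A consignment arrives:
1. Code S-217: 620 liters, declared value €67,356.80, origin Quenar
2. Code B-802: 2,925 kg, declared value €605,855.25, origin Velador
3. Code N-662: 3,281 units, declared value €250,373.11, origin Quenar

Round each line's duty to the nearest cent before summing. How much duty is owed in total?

Line 1 (S-217, Quenar, 620 liters, €67,356.80):
Base rate for S-217 is €5.79/liter.
S-217 has an FTA preferential rate, but origin Quenar is not Seria; base rate stands.
Additional duty on S-217 from Quenar: +9.5% ad valorem. Applied ad valorem rate = 9.5%.
Duty = €67,356.80 × 9.5% + 620 × €5.79 = €9,988.70.
Line 2 (B-802, Velador, 2,925 kg, €605,855.25):
Base rate for B-802 is €2.41/kg.
B-802 has an FTA preferential rate, but origin Velador is not Seria; base rate stands.
Duty = 2,925 × €2.41 = €7,049.25.
Line 3 (N-662, Quenar, 3,281 units, €250,373.11):
Base rate for N-662 is €4.96/unit.
Additional duty on N-662 from Quenar: +44.7% ad valorem. Applied ad valorem rate = 44.7%.
Duty = €250,373.11 × 44.7% + 3,281 × €4.96 = €128,190.54.
Total = €9,988.70 + €7,049.25 + €128,190.54 = €145,228.49.

€145,228.49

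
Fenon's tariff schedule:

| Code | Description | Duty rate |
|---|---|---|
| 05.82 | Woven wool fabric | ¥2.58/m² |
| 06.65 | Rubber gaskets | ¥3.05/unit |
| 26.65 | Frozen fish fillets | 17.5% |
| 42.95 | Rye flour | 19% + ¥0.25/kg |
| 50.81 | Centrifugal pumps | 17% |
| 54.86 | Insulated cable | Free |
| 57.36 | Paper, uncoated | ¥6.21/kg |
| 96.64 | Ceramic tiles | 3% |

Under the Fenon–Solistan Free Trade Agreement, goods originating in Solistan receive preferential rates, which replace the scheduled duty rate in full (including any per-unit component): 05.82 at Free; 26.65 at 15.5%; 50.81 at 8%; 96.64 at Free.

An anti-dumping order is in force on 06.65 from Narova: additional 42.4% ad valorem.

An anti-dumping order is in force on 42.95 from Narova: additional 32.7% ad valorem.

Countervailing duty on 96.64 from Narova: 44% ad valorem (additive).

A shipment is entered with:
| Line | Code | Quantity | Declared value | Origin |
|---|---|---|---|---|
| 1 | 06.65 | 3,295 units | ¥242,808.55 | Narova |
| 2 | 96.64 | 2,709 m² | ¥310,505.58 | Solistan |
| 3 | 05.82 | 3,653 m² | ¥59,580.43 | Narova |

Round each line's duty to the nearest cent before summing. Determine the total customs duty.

¥122,425.32

Line 1 (06.65, Narova, 3,295 units, ¥242,808.55):
Base rate for 06.65 is ¥3.05/unit.
Additional duty on 06.65 from Narova: +42.4% ad valorem. Applied ad valorem rate = 42.4%.
Duty = ¥242,808.55 × 42.4% + 3,295 × ¥3.05 = ¥113,000.58.
Line 2 (96.64, Solistan, 2,709 m², ¥310,505.58):
Base rate for 96.64 is 3%.
Origin Solistan qualifies under the Fenon–Solistan agreement and 96.64 is covered: preferential rate Free applies instead.
The additional-duty order on 96.64 targets Narova, not Solistan; it does not apply.
Duty = ¥310,505.58 × 0% = ¥0.00.
Line 3 (05.82, Narova, 3,653 m², ¥59,580.43):
Base rate for 05.82 is ¥2.58/m².
05.82 has an FTA preferential rate, but origin Narova is not Solistan; base rate stands.
Duty = 3,653 × ¥2.58 = ¥9,424.74.
Total = ¥113,000.58 + ¥0.00 + ¥9,424.74 = ¥122,425.32.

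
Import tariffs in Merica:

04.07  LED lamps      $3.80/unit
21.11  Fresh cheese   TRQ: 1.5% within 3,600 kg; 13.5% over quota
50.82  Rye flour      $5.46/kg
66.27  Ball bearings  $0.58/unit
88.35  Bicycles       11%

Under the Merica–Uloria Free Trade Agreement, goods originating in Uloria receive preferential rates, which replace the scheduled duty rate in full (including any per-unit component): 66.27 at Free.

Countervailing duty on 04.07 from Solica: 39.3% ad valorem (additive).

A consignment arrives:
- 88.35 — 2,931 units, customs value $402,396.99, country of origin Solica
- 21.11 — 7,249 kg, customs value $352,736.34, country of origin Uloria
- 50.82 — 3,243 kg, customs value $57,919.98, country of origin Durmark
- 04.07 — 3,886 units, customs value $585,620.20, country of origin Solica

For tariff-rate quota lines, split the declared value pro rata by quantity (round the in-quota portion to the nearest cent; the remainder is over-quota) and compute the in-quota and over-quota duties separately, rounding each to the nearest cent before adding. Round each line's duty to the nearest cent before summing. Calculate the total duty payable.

Line 1 (88.35, Solica, 2,931 units, $402,396.99):
Base rate for 88.35 is 11%.
Duty = $402,396.99 × 11% = $44,263.67.
Line 2 (21.11, Uloria, 7,249 kg, $352,736.34):
Code 21.11 is under a tariff-rate quota (threshold 3,600 kg). In-quota: 3,600 kg at 1.5%; over-quota: 3,649 kg at 13.5%.
Pro-rata value split: in-quota = $352,736.34 × 3,600/7,249 = $175,176.00; over-quota = $352,736.34 − $175,176.00 = $177,560.34.
In-quota duty = $175,176.00 × 1.5% = $2,627.64. Over-quota duty = $177,560.34 × 13.5% = $23,970.65.
Line duty = $2,627.64 + $23,970.65 = $26,598.29.
Line 3 (50.82, Durmark, 3,243 kg, $57,919.98):
Base rate for 50.82 is $5.46/kg.
Duty = 3,243 × $5.46 = $17,706.78.
Line 4 (04.07, Solica, 3,886 units, $585,620.20):
Base rate for 04.07 is $3.80/unit.
Additional duty on 04.07 from Solica: +39.3% ad valorem. Applied ad valorem rate = 39.3%.
Duty = $585,620.20 × 39.3% + 3,886 × $3.80 = $244,915.54.
Total = $44,263.67 + $26,598.29 + $17,706.78 + $244,915.54 = $333,484.28.

$333,484.28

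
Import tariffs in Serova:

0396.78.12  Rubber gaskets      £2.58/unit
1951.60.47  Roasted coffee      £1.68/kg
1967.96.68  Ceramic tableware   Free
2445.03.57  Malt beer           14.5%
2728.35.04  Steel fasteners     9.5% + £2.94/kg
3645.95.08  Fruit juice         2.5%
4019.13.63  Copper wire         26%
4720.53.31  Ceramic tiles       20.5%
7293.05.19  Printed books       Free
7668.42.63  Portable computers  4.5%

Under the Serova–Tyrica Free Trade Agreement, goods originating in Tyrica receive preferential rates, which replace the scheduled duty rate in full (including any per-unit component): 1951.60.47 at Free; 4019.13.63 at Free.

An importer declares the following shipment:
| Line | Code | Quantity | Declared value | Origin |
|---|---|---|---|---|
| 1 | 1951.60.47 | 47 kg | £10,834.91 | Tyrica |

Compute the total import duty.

£0.00

Line 1 (1951.60.47, Tyrica, 47 kg, £10,834.91):
Base rate for 1951.60.47 is £1.68/kg.
Origin Tyrica qualifies under the Serova–Tyrica agreement and 1951.60.47 is covered: preferential rate Free applies instead.
Duty = £10,834.91 × 0% = £0.00.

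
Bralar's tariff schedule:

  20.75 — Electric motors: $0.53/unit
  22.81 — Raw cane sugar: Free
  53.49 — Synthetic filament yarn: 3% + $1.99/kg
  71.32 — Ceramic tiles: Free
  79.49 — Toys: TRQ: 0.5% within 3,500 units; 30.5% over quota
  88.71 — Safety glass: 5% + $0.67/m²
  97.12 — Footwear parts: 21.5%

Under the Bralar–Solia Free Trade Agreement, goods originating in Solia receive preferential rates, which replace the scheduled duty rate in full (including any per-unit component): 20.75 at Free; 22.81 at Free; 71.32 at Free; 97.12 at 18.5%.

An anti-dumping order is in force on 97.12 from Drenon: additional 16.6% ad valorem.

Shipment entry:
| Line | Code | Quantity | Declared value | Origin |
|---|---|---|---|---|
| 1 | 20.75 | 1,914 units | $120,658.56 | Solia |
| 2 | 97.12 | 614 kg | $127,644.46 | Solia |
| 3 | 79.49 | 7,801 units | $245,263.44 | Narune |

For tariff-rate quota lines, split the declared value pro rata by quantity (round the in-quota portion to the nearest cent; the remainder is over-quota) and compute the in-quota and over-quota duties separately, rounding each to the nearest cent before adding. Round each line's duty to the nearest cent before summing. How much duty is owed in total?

Line 1 (20.75, Solia, 1,914 units, $120,658.56):
Base rate for 20.75 is $0.53/unit.
Origin Solia qualifies under the Bralar–Solia agreement and 20.75 is covered: preferential rate Free applies instead.
Duty = $120,658.56 × 0% = $0.00.
Line 2 (97.12, Solia, 614 kg, $127,644.46):
Base rate for 97.12 is 21.5%.
Origin Solia qualifies under the Bralar–Solia agreement and 97.12 is covered: preferential rate 18.5% applies instead.
The additional-duty order on 97.12 targets Drenon, not Solia; it does not apply.
Duty = $127,644.46 × 18.5% = $23,614.23.
Line 3 (79.49, Narune, 7,801 units, $245,263.44):
Code 79.49 is under a tariff-rate quota (threshold 3,500 units). In-quota: 3,500 units at 0.5%; over-quota: 4,301 units at 30.5%.
Pro-rata value split: in-quota = $245,263.44 × 3,500/7,801 = $110,040.00; over-quota = $245,263.44 − $110,040.00 = $135,223.44.
In-quota duty = $110,040.00 × 0.5% = $550.20. Over-quota duty = $135,223.44 × 30.5% = $41,243.15.
Line duty = $550.20 + $41,243.15 = $41,793.35.
Total = $0.00 + $23,614.23 + $41,793.35 = $65,407.58.

$65,407.58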